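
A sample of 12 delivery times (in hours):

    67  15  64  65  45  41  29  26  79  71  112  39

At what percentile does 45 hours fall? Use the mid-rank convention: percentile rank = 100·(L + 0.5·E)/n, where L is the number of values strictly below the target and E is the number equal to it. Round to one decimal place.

45.8

Sorted: 15, 26, 29, 39, 41, 45, 64, 65, 67, 71, 79, 112.
Count below 45: L = 5; count equal: E = 1; n = 12.
Percentile rank = 100·(5 + 0.5·1)/12 = 100·5.5/12 = 45.83.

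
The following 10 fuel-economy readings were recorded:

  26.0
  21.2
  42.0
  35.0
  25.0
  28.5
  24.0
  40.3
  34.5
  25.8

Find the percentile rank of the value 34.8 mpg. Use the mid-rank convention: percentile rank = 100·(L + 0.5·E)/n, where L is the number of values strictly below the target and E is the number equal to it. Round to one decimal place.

Sorted: 21.2, 24.0, 25.0, 25.8, 26.0, 28.5, 34.5, 35.0, 40.3, 42.0.
Count below 34.8: L = 7; count equal: E = 0; n = 10.
Percentile rank = 100·(7 + 0.5·0)/10 = 100·7/10 = 70.

70.0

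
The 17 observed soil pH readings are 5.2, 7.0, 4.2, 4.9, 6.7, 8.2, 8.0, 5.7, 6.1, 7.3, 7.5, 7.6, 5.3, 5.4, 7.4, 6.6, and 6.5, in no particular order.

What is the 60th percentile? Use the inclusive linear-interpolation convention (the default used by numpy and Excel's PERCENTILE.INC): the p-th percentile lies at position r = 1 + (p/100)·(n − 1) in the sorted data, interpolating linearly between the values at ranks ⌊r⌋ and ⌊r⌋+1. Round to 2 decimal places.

Sorted: 4.2, 4.9, 5.2, 5.3, 5.4, 5.7, 6.1, 6.5, 6.6, 6.7, 7.0, 7.3, 7.4, 7.5, 7.6, 8.0, 8.2.
n = 17.
r = 1 + (60/100)·(17 − 1) = 1 + 9.6 = 10.6.
Rank 10 is 6.7 and rank 11 is 7.0.
Interpolate: 6.7 + 0.6·(7.0 − 6.7) = 6.7 + 0.6·0.3 = 6.88.

6.88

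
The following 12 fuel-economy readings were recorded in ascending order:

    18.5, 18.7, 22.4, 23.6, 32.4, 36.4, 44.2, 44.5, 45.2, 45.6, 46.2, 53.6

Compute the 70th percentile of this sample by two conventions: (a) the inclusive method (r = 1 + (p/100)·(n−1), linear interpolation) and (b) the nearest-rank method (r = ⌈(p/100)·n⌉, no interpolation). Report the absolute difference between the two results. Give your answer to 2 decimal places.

0.21

n = 12.
(a) r = 8.7; between ranks 8 (44.5) and 9 (45.2): 44.99.
(b) the nearest-rank method: rank 9 → 45.2.
|44.99 − 45.2| = 0.21.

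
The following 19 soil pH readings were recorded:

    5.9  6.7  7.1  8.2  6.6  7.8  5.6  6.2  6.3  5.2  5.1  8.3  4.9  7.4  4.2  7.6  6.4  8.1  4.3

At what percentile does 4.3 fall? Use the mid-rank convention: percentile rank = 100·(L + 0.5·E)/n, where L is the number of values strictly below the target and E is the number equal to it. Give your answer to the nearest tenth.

Sorted: 4.2, 4.3, 4.9, 5.1, 5.2, 5.6, 5.9, 6.2, 6.3, 6.4, 6.6, 6.7, 7.1, 7.4, 7.6, 7.8, 8.1, 8.2, 8.3.
Count below 4.3: L = 1; count equal: E = 1; n = 19.
Percentile rank = 100·(1 + 0.5·1)/19 = 100·1.5/19 = 7.895.

7.9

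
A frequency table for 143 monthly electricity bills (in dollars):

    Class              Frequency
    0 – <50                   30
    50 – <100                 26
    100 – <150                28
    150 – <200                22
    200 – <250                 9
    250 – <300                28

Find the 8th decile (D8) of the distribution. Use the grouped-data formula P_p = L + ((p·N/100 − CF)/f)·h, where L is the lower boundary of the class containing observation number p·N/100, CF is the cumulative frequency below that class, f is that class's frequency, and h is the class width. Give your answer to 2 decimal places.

N = 143; target position k = 80/100 · 143 = 114.4.
Cumulative frequencies: 30, 56, 84, 106, 115, 143.
Observation 114.4 falls in the class 200 – <250.
L = 200, CF = 106, f = 9, h = 50.
P80 = 200 + ((114.4 − 106)/9)·50 = 200 + 46.6667 = 246.667.

246.67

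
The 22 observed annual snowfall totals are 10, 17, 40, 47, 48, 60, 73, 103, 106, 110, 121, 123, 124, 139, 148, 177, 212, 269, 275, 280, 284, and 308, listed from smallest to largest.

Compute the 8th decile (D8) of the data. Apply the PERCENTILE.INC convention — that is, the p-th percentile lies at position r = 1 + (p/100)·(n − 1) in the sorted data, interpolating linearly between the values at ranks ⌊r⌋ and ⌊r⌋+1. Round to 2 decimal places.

257.60

n = 22.
r = 1 + (80/100)·(22 − 1) = 1 + 16.8 = 17.8.
Rank 17 is 212 and rank 18 is 269.
Interpolate: 212 + 0.8·(269 − 212) = 212 + 0.8·57 = 257.6.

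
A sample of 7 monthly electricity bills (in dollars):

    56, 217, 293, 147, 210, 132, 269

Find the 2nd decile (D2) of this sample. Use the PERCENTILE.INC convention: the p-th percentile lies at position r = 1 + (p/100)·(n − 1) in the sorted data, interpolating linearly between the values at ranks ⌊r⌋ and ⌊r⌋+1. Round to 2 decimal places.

135.00

Sorted: 56, 132, 147, 210, 217, 269, 293.
n = 7.
r = 1 + (20/100)·(7 − 1) = 1 + 1.2 = 2.2.
Rank 2 is 132 and rank 3 is 147.
Interpolate: 132 + 0.2·(147 − 132) = 132 + 0.2·15 = 135.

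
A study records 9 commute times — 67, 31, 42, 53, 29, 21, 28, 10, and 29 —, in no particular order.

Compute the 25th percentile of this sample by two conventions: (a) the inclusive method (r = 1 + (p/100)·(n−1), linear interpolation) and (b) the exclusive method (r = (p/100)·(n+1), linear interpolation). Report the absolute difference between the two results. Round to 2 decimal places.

Sorted: 10, 21, 28, 29, 29, 31, 42, 53, 67.
n = 9.
(a) r = 3 → value at rank 3 = 28.
(b) r = 2.5; between ranks 2 (21) and 3 (28): 24.5.
|28 − 24.5| = 3.5.

3.50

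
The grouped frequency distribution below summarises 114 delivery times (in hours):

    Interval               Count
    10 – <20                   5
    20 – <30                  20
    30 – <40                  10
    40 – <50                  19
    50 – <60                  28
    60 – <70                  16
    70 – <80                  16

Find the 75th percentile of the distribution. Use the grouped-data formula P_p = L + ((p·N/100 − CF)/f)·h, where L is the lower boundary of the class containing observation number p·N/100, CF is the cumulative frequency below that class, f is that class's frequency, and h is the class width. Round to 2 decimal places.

N = 114; target position k = 75/100 · 114 = 85.5.
Cumulative frequencies: 5, 25, 35, 54, 82, 98, 114.
Observation 85.5 falls in the class 60 – <70.
L = 60, CF = 82, f = 16, h = 10.
P75 = 60 + ((85.5 − 82)/16)·10 = 60 + 2.1875 = 62.1875.

62.19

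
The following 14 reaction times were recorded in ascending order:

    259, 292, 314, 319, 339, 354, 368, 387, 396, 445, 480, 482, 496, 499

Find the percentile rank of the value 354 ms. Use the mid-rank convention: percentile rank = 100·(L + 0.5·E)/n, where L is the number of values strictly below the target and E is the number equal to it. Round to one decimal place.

39.3

Count below 354: L = 5; count equal: E = 1; n = 14.
Percentile rank = 100·(5 + 0.5·1)/14 = 100·5.5/14 = 39.29.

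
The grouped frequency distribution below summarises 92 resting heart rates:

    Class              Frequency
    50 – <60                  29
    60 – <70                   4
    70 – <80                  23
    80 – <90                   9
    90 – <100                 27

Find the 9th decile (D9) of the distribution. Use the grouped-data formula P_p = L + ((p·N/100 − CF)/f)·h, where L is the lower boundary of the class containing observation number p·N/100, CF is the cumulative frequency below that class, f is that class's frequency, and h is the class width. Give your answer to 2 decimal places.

96.59

N = 92; target position k = 90/100 · 92 = 82.8.
Cumulative frequencies: 29, 33, 56, 65, 92.
Observation 82.8 falls in the class 90 – <100.
L = 90, CF = 65, f = 27, h = 10.
P90 = 90 + ((82.8 − 65)/27)·10 = 90 + 6.59259 = 96.5926.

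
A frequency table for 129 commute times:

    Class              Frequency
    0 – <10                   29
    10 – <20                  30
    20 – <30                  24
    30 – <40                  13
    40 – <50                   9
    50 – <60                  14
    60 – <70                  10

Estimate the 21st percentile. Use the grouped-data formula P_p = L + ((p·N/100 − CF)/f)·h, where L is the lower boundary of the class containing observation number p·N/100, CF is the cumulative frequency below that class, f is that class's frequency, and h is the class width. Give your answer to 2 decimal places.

N = 129; target position k = 21/100 · 129 = 27.09.
Cumulative frequencies: 29, 59, 83, 96, 105, 119, 129.
Observation 27.09 falls in the class 0 – <10.
L = 0, CF = 0, f = 29, h = 10.
P21 = 0 + ((27.09 − 0)/29)·10 = 0 + 9.34138 = 9.34138.

9.34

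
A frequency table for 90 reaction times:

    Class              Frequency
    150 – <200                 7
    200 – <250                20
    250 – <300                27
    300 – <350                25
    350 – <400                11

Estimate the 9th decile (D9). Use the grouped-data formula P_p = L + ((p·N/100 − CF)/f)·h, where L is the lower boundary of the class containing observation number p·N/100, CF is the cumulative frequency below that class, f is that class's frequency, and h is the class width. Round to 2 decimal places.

N = 90; target position k = 90/100 · 90 = 81.
Cumulative frequencies: 7, 27, 54, 79, 90.
Observation 81 falls in the class 350 – <400.
L = 350, CF = 79, f = 11, h = 50.
P90 = 350 + ((81 − 79)/11)·50 = 350 + 9.09091 = 359.091.

359.09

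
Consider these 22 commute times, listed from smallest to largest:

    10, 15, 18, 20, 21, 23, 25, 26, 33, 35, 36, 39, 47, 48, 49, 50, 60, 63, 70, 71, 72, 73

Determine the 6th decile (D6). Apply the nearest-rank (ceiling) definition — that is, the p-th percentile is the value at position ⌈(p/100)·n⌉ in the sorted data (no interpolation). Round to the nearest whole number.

n = 22.
Position = ⌈60/100 · 22⌉ = ⌈13.2⌉ = 14.
The value at rank 14 is 48.

48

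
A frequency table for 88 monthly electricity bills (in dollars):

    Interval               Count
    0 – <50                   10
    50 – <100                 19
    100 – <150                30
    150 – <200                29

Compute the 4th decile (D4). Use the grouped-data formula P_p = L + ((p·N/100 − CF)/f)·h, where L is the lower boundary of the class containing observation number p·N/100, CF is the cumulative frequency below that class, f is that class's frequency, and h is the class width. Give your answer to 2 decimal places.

110.33

N = 88; target position k = 40/100 · 88 = 35.2.
Cumulative frequencies: 10, 29, 59, 88.
Observation 35.2 falls in the class 100 – <150.
L = 100, CF = 29, f = 30, h = 50.
P40 = 100 + ((35.2 − 29)/30)·50 = 100 + 10.3333 = 110.333.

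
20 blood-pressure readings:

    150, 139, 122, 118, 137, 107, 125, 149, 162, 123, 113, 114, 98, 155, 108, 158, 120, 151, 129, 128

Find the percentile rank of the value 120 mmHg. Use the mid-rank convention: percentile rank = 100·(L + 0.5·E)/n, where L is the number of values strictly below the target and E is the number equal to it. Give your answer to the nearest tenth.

Sorted: 98, 107, 108, 113, 114, 118, 120, 122, 123, 125, 128, 129, 137, 139, 149, 150, 151, 155, 158, 162.
Count below 120: L = 6; count equal: E = 1; n = 20.
Percentile rank = 100·(6 + 0.5·1)/20 = 100·6.5/20 = 32.5.

32.5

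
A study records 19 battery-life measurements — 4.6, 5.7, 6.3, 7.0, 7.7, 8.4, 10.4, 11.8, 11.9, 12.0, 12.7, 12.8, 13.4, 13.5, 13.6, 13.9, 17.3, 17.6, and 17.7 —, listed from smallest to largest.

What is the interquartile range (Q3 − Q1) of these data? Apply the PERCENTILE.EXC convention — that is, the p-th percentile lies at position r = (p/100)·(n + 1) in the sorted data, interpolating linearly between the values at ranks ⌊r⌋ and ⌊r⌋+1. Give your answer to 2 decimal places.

n = 19.
P25: r = 5 (integer) → 7.7.
P75: r = 15 (integer) → 13.6.
Difference: 13.6 − 7.7 = 5.9.

5.90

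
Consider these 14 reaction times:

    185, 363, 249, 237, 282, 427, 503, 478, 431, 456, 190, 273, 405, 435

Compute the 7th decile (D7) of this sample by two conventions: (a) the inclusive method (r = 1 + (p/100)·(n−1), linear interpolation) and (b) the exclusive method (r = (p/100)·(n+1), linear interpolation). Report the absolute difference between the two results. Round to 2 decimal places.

1.60

Sorted: 185, 190, 237, 249, 273, 282, 363, 405, 427, 431, 435, 456, 478, 503.
n = 14.
(a) r = 10.1; between ranks 10 (431) and 11 (435): 431.4.
(b) r = 10.5; between ranks 10 (431) and 11 (435): 433.
|431.4 − 433| = 1.6.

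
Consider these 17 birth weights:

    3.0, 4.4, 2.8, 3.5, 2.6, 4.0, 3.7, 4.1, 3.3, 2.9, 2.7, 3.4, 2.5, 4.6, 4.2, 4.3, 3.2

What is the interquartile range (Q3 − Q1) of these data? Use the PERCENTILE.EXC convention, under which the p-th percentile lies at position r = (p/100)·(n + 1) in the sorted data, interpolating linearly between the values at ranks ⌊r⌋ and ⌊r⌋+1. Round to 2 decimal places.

Sorted: 2.5, 2.6, 2.7, 2.8, 2.9, 3.0, 3.2, 3.3, 3.4, 3.5, 3.7, 4.0, 4.1, 4.2, 4.3, 4.4, 4.6.
n = 17.
P25: r = 4.5; ranks 4–5 are 2.8, 2.9; interpolating gives 2.85.
P75: r = 13.5; ranks 13–14 are 4.1, 4.2; interpolating gives 4.15.
Difference: 4.15 − 2.85 = 1.3.

1.30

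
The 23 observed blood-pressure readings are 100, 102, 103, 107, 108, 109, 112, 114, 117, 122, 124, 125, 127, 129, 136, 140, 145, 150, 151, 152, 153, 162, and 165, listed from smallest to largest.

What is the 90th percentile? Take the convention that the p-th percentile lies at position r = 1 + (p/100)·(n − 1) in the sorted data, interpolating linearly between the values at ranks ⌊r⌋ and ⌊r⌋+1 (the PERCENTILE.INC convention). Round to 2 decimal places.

n = 23.
r = 1 + (90/100)·(23 − 1) = 1 + 19.8 = 20.8.
Rank 20 is 152 and rank 21 is 153.
Interpolate: 152 + 0.8·(153 − 152) = 152 + 0.8·1 = 152.8.

152.80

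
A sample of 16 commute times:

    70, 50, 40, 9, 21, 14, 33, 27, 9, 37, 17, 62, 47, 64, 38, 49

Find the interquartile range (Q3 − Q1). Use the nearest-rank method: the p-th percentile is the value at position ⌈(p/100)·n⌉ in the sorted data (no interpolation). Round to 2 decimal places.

Sorted: 9, 9, 14, 17, 21, 27, 33, 37, 38, 40, 47, 49, 50, 62, 64, 70.
n = 16.
P25: rank ⌈25/100·16⌉ = 4 → 17.
P75: rank ⌈75/100·16⌉ = 12 → 49.
Difference: 49 − 17 = 32.

32.00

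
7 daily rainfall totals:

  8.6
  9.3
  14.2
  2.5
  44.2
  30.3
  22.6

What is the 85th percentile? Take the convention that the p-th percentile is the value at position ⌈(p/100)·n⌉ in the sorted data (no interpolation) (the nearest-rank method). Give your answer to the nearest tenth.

Sorted: 2.5, 8.6, 9.3, 14.2, 22.6, 30.3, 44.2.
n = 7.
Position = ⌈85/100 · 7⌉ = ⌈5.95⌉ = 6.
The value at rank 6 is 30.3.

30.3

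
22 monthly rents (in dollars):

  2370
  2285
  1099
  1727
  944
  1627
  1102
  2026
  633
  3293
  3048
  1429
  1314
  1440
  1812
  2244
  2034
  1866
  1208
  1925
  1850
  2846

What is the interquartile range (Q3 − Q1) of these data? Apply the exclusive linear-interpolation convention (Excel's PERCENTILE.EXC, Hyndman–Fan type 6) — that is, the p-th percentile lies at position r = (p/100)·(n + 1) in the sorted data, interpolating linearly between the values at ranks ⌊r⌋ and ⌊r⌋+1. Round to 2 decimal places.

Sorted: 633, 944, 1099, 1102, 1208, 1314, 1429, 1440, 1627, 1727, 1812, 1850, 1866, 1925, 2026, 2034, 2244, 2285, 2370, 2846, 3048, 3293.
n = 22.
P25: r = 5.75; ranks 5–6 are 1208, 1314; interpolating gives 1287.5.
P75: r = 17.25; ranks 17–18 are 2244, 2285; interpolating gives 2254.25.
Difference: 2254.25 − 1287.5 = 966.75.

966.75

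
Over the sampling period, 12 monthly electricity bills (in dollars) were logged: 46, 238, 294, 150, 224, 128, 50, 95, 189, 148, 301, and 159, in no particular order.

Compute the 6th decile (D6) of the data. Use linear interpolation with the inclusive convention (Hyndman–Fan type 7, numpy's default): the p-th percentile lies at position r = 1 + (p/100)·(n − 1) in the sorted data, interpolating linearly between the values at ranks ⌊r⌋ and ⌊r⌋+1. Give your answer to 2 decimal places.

177.00

Sorted: 46, 50, 95, 128, 148, 150, 159, 189, 224, 238, 294, 301.
n = 12.
r = 1 + (60/100)·(12 − 1) = 1 + 6.6 = 7.6.
Rank 7 is 159 and rank 8 is 189.
Interpolate: 159 + 0.6·(189 − 159) = 159 + 0.6·30 = 177.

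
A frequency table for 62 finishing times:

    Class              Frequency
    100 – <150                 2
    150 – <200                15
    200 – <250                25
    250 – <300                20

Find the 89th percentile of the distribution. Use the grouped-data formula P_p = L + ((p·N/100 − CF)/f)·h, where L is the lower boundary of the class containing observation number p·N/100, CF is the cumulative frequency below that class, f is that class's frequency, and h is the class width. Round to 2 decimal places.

282.95

N = 62; target position k = 89/100 · 62 = 55.18.
Cumulative frequencies: 2, 17, 42, 62.
Observation 55.18 falls in the class 250 – <300.
L = 250, CF = 42, f = 20, h = 50.
P89 = 250 + ((55.18 − 42)/20)·50 = 250 + 32.95 = 282.95.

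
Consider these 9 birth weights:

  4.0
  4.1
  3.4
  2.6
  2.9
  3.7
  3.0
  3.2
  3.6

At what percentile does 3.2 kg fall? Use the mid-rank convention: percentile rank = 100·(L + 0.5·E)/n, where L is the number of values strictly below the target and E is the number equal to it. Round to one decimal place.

Sorted: 2.6, 2.9, 3.0, 3.2, 3.4, 3.6, 3.7, 4.0, 4.1.
Count below 3.2: L = 3; count equal: E = 1; n = 9.
Percentile rank = 100·(3 + 0.5·1)/9 = 100·3.5/9 = 38.89.

38.9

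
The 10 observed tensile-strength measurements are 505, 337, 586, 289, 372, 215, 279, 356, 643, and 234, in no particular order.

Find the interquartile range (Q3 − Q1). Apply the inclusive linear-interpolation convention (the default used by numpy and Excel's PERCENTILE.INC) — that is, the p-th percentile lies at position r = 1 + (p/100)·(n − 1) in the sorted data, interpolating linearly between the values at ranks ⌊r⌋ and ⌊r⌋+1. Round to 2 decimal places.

Sorted: 215, 234, 279, 289, 337, 356, 372, 505, 586, 643.
n = 10.
P25: r = 3.25; ranks 3–4 are 279, 289; interpolating gives 281.5.
P75: r = 7.75; ranks 7–8 are 372, 505; interpolating gives 471.75.
Difference: 471.75 − 281.5 = 190.25.

190.25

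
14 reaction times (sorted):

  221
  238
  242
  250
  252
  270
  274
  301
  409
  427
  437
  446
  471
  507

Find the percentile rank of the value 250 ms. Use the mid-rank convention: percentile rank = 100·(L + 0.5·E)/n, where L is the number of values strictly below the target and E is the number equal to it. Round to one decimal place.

Count below 250: L = 3; count equal: E = 1; n = 14.
Percentile rank = 100·(3 + 0.5·1)/14 = 100·3.5/14 = 25.

25.0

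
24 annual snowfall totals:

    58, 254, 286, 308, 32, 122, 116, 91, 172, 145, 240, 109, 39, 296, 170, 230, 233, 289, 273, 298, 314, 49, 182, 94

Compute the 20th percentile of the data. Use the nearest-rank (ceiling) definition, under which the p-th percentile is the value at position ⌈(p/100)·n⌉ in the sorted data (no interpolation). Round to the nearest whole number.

Sorted: 32, 39, 49, 58, 91, 94, 109, 116, 122, 145, 170, 172, 182, 230, 233, 240, 254, 273, 286, 289, 296, 298, 308, 314.
n = 24.
Position = ⌈20/100 · 24⌉ = ⌈4.8⌉ = 5.
The value at rank 5 is 91.

91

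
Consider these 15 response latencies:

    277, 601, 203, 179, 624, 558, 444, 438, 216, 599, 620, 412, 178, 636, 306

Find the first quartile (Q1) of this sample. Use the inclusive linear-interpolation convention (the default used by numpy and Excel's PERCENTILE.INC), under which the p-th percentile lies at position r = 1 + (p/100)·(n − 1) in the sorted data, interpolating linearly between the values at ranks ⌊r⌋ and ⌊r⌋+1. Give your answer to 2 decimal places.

246.50

Sorted: 178, 179, 203, 216, 277, 306, 412, 438, 444, 558, 599, 601, 620, 624, 636.
n = 15.
r = 1 + (25/100)·(15 − 1) = 1 + 3.5 = 4.5.
Rank 4 is 216 and rank 5 is 277.
Interpolate: 216 + 0.5·(277 − 216) = 216 + 0.5·61 = 246.5.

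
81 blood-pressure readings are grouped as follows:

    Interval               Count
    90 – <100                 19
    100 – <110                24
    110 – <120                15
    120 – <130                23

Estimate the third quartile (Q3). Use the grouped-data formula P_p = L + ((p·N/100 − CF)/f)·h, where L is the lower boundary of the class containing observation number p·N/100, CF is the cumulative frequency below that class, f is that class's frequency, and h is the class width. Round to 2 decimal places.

N = 81; target position k = 75/100 · 81 = 60.75.
Cumulative frequencies: 19, 43, 58, 81.
Observation 60.75 falls in the class 120 – <130.
L = 120, CF = 58, f = 23, h = 10.
P75 = 120 + ((60.75 − 58)/23)·10 = 120 + 1.19565 = 121.196.

121.20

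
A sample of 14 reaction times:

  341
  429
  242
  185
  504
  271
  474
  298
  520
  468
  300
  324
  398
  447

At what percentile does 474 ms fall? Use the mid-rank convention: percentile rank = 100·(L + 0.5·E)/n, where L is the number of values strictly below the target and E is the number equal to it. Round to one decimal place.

82.1

Sorted: 185, 242, 271, 298, 300, 324, 341, 398, 429, 447, 468, 474, 504, 520.
Count below 474: L = 11; count equal: E = 1; n = 14.
Percentile rank = 100·(11 + 0.5·1)/14 = 100·11.5/14 = 82.14.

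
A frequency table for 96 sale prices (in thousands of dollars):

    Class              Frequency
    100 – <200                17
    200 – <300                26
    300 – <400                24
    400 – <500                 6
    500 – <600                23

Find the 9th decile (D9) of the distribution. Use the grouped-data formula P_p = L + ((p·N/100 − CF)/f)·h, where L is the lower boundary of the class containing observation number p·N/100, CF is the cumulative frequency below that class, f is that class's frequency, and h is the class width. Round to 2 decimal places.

558.26

N = 96; target position k = 90/100 · 96 = 86.4.
Cumulative frequencies: 17, 43, 67, 73, 96.
Observation 86.4 falls in the class 500 – <600.
L = 500, CF = 73, f = 23, h = 100.
P90 = 500 + ((86.4 − 73)/23)·100 = 500 + 58.2609 = 558.261.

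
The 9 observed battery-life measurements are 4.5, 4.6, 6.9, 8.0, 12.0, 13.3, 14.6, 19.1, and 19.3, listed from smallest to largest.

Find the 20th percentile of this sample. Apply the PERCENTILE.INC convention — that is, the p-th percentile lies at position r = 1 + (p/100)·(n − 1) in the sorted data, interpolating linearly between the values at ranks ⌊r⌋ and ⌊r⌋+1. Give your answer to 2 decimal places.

n = 9.
r = 1 + (20/100)·(9 − 1) = 1 + 1.6 = 2.6.
Rank 2 is 4.6 and rank 3 is 6.9.
Interpolate: 4.6 + 0.6·(6.9 − 4.6) = 4.6 + 0.6·2.3 = 5.98.

5.98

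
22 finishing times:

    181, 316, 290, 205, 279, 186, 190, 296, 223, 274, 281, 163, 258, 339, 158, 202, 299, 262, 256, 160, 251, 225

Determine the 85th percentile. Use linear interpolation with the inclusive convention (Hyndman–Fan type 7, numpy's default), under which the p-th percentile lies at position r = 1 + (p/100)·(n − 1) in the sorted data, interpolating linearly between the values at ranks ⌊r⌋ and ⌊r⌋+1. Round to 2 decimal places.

295.10

Sorted: 158, 160, 163, 181, 186, 190, 202, 205, 223, 225, 251, 256, 258, 262, 274, 279, 281, 290, 296, 299, 316, 339.
n = 22.
r = 1 + (85/100)·(22 − 1) = 1 + 17.85 = 18.85.
Rank 18 is 290 and rank 19 is 296.
Interpolate: 290 + 0.85·(296 − 290) = 290 + 0.85·6 = 295.1.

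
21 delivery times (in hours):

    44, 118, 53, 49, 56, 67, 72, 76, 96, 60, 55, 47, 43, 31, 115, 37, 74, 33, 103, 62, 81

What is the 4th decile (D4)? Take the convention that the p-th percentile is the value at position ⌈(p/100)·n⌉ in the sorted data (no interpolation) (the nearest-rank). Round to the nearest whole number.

55

Sorted: 31, 33, 37, 43, 44, 47, 49, 53, 55, 56, 60, 62, 67, 72, 74, 76, 81, 96, 103, 115, 118.
n = 21.
Position = ⌈40/100 · 21⌉ = ⌈8.4⌉ = 9.
The value at rank 9 is 55.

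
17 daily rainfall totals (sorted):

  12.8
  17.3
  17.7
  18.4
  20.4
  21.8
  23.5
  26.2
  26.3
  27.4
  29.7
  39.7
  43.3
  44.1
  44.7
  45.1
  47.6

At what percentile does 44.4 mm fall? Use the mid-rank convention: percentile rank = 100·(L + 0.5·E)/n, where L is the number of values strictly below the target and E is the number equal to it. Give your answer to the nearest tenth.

82.4

Count below 44.4: L = 14; count equal: E = 0; n = 17.
Percentile rank = 100·(14 + 0.5·0)/17 = 100·14/17 = 82.35.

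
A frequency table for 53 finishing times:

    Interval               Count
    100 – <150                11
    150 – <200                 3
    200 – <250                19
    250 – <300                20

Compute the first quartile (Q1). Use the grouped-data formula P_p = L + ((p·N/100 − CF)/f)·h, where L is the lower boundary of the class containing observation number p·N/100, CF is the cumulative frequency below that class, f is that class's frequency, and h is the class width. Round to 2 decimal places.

187.50

N = 53; target position k = 25/100 · 53 = 13.25.
Cumulative frequencies: 11, 14, 33, 53.
Observation 13.25 falls in the class 150 – <200.
L = 150, CF = 11, f = 3, h = 50.
P25 = 150 + ((13.25 − 11)/3)·50 = 150 + 37.5 = 187.5.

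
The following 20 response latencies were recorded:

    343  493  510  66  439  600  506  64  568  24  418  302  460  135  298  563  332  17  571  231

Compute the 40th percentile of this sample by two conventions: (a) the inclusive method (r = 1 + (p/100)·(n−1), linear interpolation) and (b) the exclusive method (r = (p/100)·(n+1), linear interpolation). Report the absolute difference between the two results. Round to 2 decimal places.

Sorted: 17, 24, 64, 66, 135, 231, 298, 302, 332, 343, 418, 439, 460, 493, 506, 510, 563, 568, 571, 600.
n = 20.
(a) r = 8.6; between ranks 8 (302) and 9 (332): 320.
(b) r = 8.4; between ranks 8 (302) and 9 (332): 314.
|320 − 314| = 6.

6.00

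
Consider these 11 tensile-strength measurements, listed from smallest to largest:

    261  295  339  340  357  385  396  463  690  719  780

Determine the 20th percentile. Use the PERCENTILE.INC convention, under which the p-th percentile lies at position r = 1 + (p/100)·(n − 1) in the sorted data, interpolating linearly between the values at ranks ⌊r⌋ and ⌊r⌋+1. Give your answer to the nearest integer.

n = 11.
r = 1 + (20/100)·(11 − 1) = 1 + 2 = 3.
r is an integer, so P20 is the value at rank 3: 339.

339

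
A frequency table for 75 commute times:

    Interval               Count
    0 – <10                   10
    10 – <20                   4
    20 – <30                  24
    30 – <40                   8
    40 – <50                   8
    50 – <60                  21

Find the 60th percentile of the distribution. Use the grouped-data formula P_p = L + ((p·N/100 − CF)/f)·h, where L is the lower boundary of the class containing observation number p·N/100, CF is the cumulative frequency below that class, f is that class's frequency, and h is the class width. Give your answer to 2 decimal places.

38.75

N = 75; target position k = 60/100 · 75 = 45.
Cumulative frequencies: 10, 14, 38, 46, 54, 75.
Observation 45 falls in the class 30 – <40.
L = 30, CF = 38, f = 8, h = 10.
P60 = 30 + ((45 − 38)/8)·10 = 30 + 8.75 = 38.75.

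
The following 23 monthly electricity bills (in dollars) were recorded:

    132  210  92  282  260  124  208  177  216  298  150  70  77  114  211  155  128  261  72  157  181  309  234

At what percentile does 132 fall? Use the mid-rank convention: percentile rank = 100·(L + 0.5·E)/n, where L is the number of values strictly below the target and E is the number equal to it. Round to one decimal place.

Sorted: 70, 72, 77, 92, 114, 124, 128, 132, 150, 155, 157, 177, 181, 208, 210, 211, 216, 234, 260, 261, 282, 298, 309.
Count below 132: L = 7; count equal: E = 1; n = 23.
Percentile rank = 100·(7 + 0.5·1)/23 = 100·7.5/23 = 32.61.

32.6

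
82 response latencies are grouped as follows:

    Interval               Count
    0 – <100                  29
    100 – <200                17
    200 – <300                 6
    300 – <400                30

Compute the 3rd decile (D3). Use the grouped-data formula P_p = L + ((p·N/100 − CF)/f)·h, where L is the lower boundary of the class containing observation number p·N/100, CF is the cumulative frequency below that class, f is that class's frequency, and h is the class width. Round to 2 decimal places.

N = 82; target position k = 30/100 · 82 = 24.6.
Cumulative frequencies: 29, 46, 52, 82.
Observation 24.6 falls in the class 0 – <100.
L = 0, CF = 0, f = 29, h = 100.
P30 = 0 + ((24.6 − 0)/29)·100 = 0 + 84.8276 = 84.8276.

84.83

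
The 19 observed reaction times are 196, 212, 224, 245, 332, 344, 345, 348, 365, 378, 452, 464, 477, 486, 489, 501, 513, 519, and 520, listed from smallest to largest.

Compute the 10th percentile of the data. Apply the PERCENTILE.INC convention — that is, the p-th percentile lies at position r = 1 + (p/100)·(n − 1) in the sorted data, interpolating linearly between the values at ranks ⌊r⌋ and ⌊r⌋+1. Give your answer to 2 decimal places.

221.60

n = 19.
r = 1 + (10/100)·(19 − 1) = 1 + 1.8 = 2.8.
Rank 2 is 212 and rank 3 is 224.
Interpolate: 212 + 0.8·(224 − 212) = 212 + 0.8·12 = 221.6.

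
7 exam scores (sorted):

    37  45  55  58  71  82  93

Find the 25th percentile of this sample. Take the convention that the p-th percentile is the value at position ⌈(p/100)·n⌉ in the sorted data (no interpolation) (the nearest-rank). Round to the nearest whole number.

n = 7.
Position = ⌈25/100 · 7⌉ = ⌈1.75⌉ = 2.
The value at rank 2 is 45.

45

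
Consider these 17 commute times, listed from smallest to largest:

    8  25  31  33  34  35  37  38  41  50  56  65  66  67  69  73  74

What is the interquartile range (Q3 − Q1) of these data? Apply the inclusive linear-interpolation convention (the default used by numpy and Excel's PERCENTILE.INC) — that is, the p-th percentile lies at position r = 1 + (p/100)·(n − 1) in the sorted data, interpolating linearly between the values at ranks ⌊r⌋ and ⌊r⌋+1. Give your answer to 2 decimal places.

n = 17.
P25: r = 5 (integer) → 34.
P75: r = 13 (integer) → 66.
Difference: 66 − 34 = 32.

32.00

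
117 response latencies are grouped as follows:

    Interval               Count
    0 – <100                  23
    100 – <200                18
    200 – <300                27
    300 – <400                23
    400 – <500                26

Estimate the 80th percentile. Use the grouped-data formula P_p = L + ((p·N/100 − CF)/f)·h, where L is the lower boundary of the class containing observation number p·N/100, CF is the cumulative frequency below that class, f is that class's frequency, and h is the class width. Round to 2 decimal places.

410.00

N = 117; target position k = 80/100 · 117 = 93.6.
Cumulative frequencies: 23, 41, 68, 91, 117.
Observation 93.6 falls in the class 400 – <500.
L = 400, CF = 91, f = 26, h = 100.
P80 = 400 + ((93.6 − 91)/26)·100 = 400 + 10 = 410.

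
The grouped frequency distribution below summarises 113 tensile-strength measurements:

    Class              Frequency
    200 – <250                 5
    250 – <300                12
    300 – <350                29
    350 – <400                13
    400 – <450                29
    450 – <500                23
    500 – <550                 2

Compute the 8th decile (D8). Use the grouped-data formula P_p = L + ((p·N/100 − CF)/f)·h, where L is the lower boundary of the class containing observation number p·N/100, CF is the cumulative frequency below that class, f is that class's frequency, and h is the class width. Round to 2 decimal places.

455.22

N = 113; target position k = 80/100 · 113 = 90.4.
Cumulative frequencies: 5, 17, 46, 59, 88, 111, 113.
Observation 90.4 falls in the class 450 – <500.
L = 450, CF = 88, f = 23, h = 50.
P80 = 450 + ((90.4 − 88)/23)·50 = 450 + 5.21739 = 455.217.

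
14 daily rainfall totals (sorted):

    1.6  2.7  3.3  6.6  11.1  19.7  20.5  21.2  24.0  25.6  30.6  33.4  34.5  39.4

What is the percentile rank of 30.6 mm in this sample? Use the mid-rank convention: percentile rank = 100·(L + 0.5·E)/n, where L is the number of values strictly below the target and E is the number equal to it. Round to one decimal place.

Count below 30.6: L = 10; count equal: E = 1; n = 14.
Percentile rank = 100·(10 + 0.5·1)/14 = 100·10.5/14 = 75.

75.0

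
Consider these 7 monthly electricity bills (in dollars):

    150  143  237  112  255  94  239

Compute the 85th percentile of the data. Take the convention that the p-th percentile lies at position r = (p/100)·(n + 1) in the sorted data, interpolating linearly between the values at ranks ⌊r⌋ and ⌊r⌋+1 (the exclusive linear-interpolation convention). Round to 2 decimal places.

251.80

Sorted: 94, 112, 143, 150, 237, 239, 255.
n = 7.
r = (85/100)·(7 + 1) = 6.8.
Rank 6 is 239 and rank 7 is 255.
Interpolate: 239 + 0.8·(255 − 239) = 239 + 0.8·16 = 251.8.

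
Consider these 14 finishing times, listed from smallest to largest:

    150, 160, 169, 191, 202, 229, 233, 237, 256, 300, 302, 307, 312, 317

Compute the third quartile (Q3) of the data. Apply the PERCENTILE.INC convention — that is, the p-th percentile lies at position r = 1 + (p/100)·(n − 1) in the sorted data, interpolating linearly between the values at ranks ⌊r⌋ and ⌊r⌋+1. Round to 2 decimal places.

301.50

n = 14.
r = 1 + (75/100)·(14 − 1) = 1 + 9.75 = 10.75.
Rank 10 is 300 and rank 11 is 302.
Interpolate: 300 + 0.75·(302 − 300) = 300 + 0.75·2 = 301.5.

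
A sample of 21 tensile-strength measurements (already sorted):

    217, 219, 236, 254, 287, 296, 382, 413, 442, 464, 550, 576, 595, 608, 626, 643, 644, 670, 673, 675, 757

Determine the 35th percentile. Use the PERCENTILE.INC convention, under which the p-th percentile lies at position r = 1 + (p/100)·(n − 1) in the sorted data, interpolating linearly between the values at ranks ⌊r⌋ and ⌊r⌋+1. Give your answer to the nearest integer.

413

n = 21.
r = 1 + (35/100)·(21 − 1) = 1 + 7 = 8.
r is an integer, so P35 is the value at rank 8: 413.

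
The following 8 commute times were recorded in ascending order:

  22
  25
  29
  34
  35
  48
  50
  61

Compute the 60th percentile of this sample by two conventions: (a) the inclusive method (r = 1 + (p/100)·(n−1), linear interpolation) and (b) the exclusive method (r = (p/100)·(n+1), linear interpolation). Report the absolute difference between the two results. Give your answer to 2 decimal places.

2.60

n = 8.
(a) r = 5.2; between ranks 5 (35) and 6 (48): 37.6.
(b) r = 5.4; between ranks 5 (35) and 6 (48): 40.2.
|37.6 − 40.2| = 2.6.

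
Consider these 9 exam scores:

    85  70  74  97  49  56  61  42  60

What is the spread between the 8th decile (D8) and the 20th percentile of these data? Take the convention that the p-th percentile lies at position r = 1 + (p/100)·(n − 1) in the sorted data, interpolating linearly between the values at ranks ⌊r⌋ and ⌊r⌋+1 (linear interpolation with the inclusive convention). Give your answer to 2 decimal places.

25.20

Sorted: 42, 49, 56, 60, 61, 70, 74, 85, 97.
n = 9.
P20: r = 2.6; ranks 2–3 are 49, 56; interpolating gives 53.2.
P80: r = 7.4; ranks 7–8 are 74, 85; interpolating gives 78.4.
Difference: 78.4 − 53.2 = 25.2.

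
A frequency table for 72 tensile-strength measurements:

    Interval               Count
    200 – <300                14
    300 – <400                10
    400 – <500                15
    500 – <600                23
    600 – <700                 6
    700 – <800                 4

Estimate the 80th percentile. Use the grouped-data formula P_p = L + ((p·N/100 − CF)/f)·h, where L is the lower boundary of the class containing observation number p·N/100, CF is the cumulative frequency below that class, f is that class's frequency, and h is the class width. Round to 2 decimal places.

580.87

N = 72; target position k = 80/100 · 72 = 57.6.
Cumulative frequencies: 14, 24, 39, 62, 68, 72.
Observation 57.6 falls in the class 500 – <600.
L = 500, CF = 39, f = 23, h = 100.
P80 = 500 + ((57.6 − 39)/23)·100 = 500 + 80.8696 = 580.87.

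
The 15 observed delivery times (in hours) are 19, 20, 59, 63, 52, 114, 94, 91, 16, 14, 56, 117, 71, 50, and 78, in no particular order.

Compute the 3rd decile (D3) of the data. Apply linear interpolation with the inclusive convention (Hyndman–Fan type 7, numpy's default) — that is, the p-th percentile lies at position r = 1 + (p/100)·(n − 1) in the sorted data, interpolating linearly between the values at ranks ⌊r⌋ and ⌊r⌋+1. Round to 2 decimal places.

Sorted: 14, 16, 19, 20, 50, 52, 56, 59, 63, 71, 78, 91, 94, 114, 117.
n = 15.
r = 1 + (30/100)·(15 − 1) = 1 + 4.2 = 5.2.
Rank 5 is 50 and rank 6 is 52.
Interpolate: 50 + 0.2·(52 − 50) = 50 + 0.2·2 = 50.4.

50.40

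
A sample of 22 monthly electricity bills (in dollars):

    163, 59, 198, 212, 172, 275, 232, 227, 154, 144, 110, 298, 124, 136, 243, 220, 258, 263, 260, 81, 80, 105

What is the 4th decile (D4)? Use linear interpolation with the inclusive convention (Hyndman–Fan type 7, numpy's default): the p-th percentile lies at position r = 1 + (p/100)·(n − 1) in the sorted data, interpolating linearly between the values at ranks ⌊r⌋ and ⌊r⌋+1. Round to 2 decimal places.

157.60

Sorted: 59, 80, 81, 105, 110, 124, 136, 144, 154, 163, 172, 198, 212, 220, 227, 232, 243, 258, 260, 263, 275, 298.
n = 22.
r = 1 + (40/100)·(22 − 1) = 1 + 8.4 = 9.4.
Rank 9 is 154 and rank 10 is 163.
Interpolate: 154 + 0.4·(163 − 154) = 154 + 0.4·9 = 157.6.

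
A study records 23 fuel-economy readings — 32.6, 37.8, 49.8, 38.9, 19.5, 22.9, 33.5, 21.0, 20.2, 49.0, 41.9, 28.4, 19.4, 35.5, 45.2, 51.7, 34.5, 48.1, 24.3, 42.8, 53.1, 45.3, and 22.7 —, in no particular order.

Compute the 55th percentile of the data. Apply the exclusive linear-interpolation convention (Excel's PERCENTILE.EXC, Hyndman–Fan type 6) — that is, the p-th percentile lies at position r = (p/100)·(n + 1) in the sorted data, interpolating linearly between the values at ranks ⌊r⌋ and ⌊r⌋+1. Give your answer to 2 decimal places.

38.02

Sorted: 19.4, 19.5, 20.2, 21.0, 22.7, 22.9, 24.3, 28.4, 32.6, 33.5, 34.5, 35.5, 37.8, 38.9, 41.9, 42.8, 45.2, 45.3, 48.1, 49.0, 49.8, 51.7, 53.1.
n = 23.
r = (55/100)·(23 + 1) = 13.2.
Rank 13 is 37.8 and rank 14 is 38.9.
Interpolate: 37.8 + 0.2·(38.9 − 37.8) = 37.8 + 0.2·1.1 = 38.02.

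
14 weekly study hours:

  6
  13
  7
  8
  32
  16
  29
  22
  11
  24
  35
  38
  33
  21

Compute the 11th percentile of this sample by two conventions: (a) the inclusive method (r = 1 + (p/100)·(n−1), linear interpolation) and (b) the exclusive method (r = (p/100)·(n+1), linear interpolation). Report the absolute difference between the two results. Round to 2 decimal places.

0.78

Sorted: 6, 7, 8, 11, 13, 16, 21, 22, 24, 29, 32, 33, 35, 38.
n = 14.
(a) r = 2.43; between ranks 2 (7) and 3 (8): 7.43.
(b) r = 1.65; between ranks 1 (6) and 2 (7): 6.65.
|7.43 − 6.65| = 0.78.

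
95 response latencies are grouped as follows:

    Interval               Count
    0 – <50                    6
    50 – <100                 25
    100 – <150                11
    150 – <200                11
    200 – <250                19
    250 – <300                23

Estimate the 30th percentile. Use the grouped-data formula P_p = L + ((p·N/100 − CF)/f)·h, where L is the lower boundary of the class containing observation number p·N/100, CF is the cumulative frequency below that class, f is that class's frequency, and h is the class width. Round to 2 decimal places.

N = 95; target position k = 30/100 · 95 = 28.5.
Cumulative frequencies: 6, 31, 42, 53, 72, 95.
Observation 28.5 falls in the class 50 – <100.
L = 50, CF = 6, f = 25, h = 50.
P30 = 50 + ((28.5 − 6)/25)·50 = 50 + 45 = 95.

95.00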